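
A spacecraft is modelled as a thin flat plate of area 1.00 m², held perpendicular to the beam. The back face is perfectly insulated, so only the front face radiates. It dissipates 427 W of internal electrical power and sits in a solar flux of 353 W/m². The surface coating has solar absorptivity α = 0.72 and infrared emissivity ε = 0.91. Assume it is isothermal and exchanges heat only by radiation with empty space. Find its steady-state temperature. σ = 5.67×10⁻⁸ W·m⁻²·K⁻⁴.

At steady state, absorbed solar power + internal power = radiated power.
Absorbed: α·S·A_cross = 0.72·353·1.000 = 254.2 W (cross-section A).
Total input = 254.2 + 427 = 681.2 W.
Radiated: εσ·A_surf·T⁴ with A_surf = A = 1.000 m².
T⁴ = 681.2/(0.91·5.67×10⁻⁸·1.000) = 1.320×10¹⁰ K⁴.

T ≈ 339 K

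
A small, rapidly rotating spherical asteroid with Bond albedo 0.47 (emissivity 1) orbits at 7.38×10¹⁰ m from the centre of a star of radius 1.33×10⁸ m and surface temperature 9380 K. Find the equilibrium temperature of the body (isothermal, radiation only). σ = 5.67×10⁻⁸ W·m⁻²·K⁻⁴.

The star's surface emits σT_*⁴; at distance d the flux is S = σT_*⁴(R_*/d)².
S = 5.67×10⁻⁸·(9380)⁴·(1.33×10⁸/7.38×10¹⁰)² = 1426 W/m².
For an isothermal sphere T⁴ = (1−a)S/(4σ) = 3.331×10⁹ K⁴.

T ≈ 240 K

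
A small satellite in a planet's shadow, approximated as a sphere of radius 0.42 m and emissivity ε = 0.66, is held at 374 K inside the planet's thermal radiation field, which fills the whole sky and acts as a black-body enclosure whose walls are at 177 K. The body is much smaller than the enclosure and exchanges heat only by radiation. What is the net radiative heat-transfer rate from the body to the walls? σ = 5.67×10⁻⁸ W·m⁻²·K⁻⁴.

P_net ≈ 1540 W

For a small grey body in a large enclosure: P_net = εσA(T_body⁴ − T_wall⁴).
A = 4πr² = 2.217 m²; T_body⁴ − T_wall⁴ = 1.957×10¹⁰ − 9.815×10⁸ = 1.858×10¹⁰ K⁴.
|P_net| = 0.66·5.67×10⁻⁸·2.217·1.858×10¹⁰.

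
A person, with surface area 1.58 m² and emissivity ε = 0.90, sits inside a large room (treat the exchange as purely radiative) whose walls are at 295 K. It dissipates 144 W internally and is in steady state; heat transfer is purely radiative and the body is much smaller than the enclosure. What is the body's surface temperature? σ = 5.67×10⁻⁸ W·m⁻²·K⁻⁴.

T ≈ 311 K

For a small grey body in a large enclosure, net radiated power = εσA(T⁴ − T_w⁴).
Steady state: P = εσA(T⁴ − T_w⁴) with A = 1.58 m².
T⁴ = P/(εσA) + T_w⁴ = 144/(0.90·5.67×10⁻⁸·1.580) + (295)⁴
    = 1.786×10⁹ + 7.573×10⁹ = 9.359×10⁹ K⁴.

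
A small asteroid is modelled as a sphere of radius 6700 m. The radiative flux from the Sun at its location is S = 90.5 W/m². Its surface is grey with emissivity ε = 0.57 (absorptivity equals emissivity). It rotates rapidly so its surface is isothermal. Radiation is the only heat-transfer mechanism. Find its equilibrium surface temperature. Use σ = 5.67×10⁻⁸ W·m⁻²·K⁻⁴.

T ≈ 141 K

At equilibrium, absorbed power = emitted power.
Absorbing cross-section = πr² = 1.410×10⁸ m²; emitting surface = 4πr² = 5.641×10⁸ m² (ratio 4).
εS·A_cross = εσ·A_surf·T⁴  ⇒  T⁴ = S/(4σ)   (ε cancels).
T⁴ = 90.5/(4·5.67×10⁻⁸) = 3.990×10⁸ K⁴.
T = (3.990×10⁸)^(1/4).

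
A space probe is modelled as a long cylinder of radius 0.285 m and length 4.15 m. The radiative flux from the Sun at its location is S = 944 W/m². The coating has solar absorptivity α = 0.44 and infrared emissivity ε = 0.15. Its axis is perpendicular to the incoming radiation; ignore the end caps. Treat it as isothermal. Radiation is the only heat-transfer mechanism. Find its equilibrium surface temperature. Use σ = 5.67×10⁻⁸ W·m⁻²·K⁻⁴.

T ≈ 353 K

At equilibrium, absorbed power = emitted power.
Absorbing cross-section = 2rL = 2.365 m²; emitting surface = 2πrL = 7.431 m² (ratio π).
αS·A_cross = εσ·A_surf·T⁴  ⇒  T⁴ = αS/(ε·πσ).
T⁴ = 0.440·944/(0.15·π·5.67×10⁻⁸) = 1.555×10¹⁰ K⁴.
T = (1.555×10¹⁰)^(1/4).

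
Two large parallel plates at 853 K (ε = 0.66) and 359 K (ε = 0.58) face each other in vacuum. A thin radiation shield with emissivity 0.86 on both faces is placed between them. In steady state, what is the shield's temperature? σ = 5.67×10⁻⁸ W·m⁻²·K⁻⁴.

In steady state the net flux on the hot side equals that on the cold side.
σ(T₁⁴−T_s⁴)/D₁ = σ(T_s⁴−T₂⁴)/D₂, with D₁ = 1/ε₁+1/ε_s−1 = 1.678, D₂ = 1/ε_s+1/ε₂−1 = 1.887.
Solve for T_s⁴: T_s⁴ = (D₂·T₁⁴ + D₁·T₂⁴)/(D₁+D₂) = 2.880×10¹¹ K⁴.

T_s ≈ 733 K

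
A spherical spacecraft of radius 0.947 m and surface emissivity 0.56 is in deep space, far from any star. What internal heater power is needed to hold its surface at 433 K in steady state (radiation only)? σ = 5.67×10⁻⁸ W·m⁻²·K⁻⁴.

P = εσ·4πr²·T⁴.
4πr² = 11.27 m²; T⁴ = 3.515×10¹⁰ K⁴.
P = 0.56·5.67×10⁻⁸·11.27·3.515×10¹⁰.

P ≈ 12600 W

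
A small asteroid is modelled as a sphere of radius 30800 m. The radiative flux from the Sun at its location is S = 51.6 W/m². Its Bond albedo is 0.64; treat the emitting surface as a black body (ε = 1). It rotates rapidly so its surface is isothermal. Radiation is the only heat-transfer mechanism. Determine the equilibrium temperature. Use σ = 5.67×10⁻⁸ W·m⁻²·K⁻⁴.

At equilibrium, absorbed power = emitted power.
Absorbing cross-section = πr² = 2.980×10⁹ m²; emitting surface = 4πr² = 1.192×10¹⁰ m² (ratio 4).
(1−a)S·A_cross = εσ·A_surf·T⁴  ⇒  T⁴ = (1−a)S/(4σ).
T⁴ = 0.360·51.6/(4·5.67×10⁻⁸) = 8.190×10⁷ K⁴.
T = (8.190×10⁷)^(1/4).

T ≈ 95.1 K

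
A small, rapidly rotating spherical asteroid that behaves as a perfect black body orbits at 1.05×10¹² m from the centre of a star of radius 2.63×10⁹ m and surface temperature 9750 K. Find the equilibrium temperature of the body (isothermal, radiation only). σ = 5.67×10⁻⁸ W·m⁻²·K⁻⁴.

T ≈ 345 K

The star's surface emits σT_*⁴; at distance d the flux is S = σT_*⁴(R_*/d)².
S = 5.67×10⁻⁸·(9750)⁴·(2.63×10⁹/1.05×10¹²)² = 3215 W/m².
For an isothermal sphere T⁴ = (1−a)S/(4σ) = 1.417×10¹⁰ K⁴.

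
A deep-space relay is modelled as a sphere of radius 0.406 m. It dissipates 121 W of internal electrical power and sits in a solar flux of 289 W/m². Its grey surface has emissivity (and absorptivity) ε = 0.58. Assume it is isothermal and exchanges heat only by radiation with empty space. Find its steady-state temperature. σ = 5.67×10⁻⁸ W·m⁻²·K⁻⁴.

T ≈ 235 K

At steady state, absorbed solar power + internal power = radiated power.
Absorbed: α·S·A_cross = 0.58·289·0.5178 = 86.80 W (cross-section πr²).
Total input = 86.80 + 121 = 207.8 W.
Radiated: εσ·A_surf·T⁴ with A_surf = 4πr² = 2.071 m².
T⁴ = 207.8/(0.58·5.67×10⁻⁸·2.071) = 3.051×10⁹ K⁴.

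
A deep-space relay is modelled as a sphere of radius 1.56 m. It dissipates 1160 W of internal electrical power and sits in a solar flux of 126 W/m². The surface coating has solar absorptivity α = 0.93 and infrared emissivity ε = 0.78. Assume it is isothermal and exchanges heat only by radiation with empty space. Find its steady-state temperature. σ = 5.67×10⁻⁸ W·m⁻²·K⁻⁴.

T ≈ 197 K

At steady state, absorbed solar power + internal power = radiated power.
Absorbed: α·S·A_cross = 0.93·126·7.645 = 895.9 W (cross-section πr²).
Total input = 895.9 + 1160 = 2056 W.
Radiated: εσ·A_surf·T⁴ with A_surf = 4πr² = 30.58 m².
T⁴ = 2056/(0.78·5.67×10⁻⁸·30.58) = 1.520×10⁹ K⁴.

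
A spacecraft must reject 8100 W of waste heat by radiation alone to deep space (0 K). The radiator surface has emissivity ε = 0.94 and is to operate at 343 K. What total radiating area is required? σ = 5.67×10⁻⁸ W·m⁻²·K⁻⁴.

A ≈ 11.0 m²

P = εσA T⁴ ⇒ A = P/(εσT⁴).
T⁴ = 1.384×10¹⁰ K⁴.
A = 8100/(0.94 × 5.67×10⁻⁸ × 1.384×10¹⁰).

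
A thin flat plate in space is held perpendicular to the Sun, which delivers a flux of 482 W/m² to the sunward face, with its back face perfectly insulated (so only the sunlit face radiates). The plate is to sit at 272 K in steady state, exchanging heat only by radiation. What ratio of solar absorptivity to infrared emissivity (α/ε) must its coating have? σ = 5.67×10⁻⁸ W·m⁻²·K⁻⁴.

Balance: αS·A = εσ·1A·T⁴ ⇒ α/ε = σT⁴/S.
α/ε = 5.67×10⁻⁸·(272)⁴/482 = 5.67×10⁻⁸·5.474×10⁹/482.

α/ε ≈ 0.644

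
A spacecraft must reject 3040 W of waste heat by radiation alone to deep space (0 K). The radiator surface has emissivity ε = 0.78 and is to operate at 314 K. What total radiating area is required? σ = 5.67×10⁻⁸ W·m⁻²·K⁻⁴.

P = εσA T⁴ ⇒ A = P/(εσT⁴).
T⁴ = 9.721×10⁹ K⁴.
A = 3040/(0.78 × 5.67×10⁻⁸ × 9.721×10⁹).

A ≈ 7.07 m²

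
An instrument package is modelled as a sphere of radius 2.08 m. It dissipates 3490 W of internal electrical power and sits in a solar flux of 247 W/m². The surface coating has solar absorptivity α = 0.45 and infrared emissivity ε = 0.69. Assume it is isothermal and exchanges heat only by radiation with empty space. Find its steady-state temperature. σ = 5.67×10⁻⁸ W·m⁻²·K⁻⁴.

At steady state, absorbed solar power + internal power = radiated power.
Absorbed: α·S·A_cross = 0.45·247·13.59 = 1511 W (cross-section πr²).
Total input = 1511 + 3490 = 5001 W.
Radiated: εσ·A_surf·T⁴ with A_surf = 4πr² = 54.37 m².
T⁴ = 5001/(0.69·5.67×10⁻⁸·54.37) = 2.351×10⁹ K⁴.

T ≈ 220 K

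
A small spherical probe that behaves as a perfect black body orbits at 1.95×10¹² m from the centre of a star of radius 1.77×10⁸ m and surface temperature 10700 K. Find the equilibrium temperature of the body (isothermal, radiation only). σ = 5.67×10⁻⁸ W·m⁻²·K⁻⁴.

The star's surface emits σT_*⁴; at distance d the flux is S = σT_*⁴(R_*/d)².
S = 5.67×10⁻⁸·(10700)⁴·(1.77×10⁸/1.95×10¹²)² = 6.123 W/m².
For an isothermal sphere T⁴ = (1−a)S/(4σ) = 2.700×10⁷ K⁴.

T ≈ 72.1 K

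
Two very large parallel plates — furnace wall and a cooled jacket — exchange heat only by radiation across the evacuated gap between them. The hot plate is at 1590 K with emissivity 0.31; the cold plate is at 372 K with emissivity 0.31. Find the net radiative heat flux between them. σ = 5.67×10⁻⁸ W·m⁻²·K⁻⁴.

For two infinite grey parallel plates, q = σ(T₁⁴ − T₂⁴)/(1/ε₁ + 1/ε₂ − 1).
T₁⁴ − T₂⁴ = 6.391×10¹² − 1.915×10¹⁰ = 6.372×10¹² K⁴.
1/ε₁ + 1/ε₂ − 1 = 3.226 + 3.226 − 1 = 5.452.
q = 5.67×10⁻⁸ × 6.372×10¹² / 5.452.

q ≈ 66300 W/m²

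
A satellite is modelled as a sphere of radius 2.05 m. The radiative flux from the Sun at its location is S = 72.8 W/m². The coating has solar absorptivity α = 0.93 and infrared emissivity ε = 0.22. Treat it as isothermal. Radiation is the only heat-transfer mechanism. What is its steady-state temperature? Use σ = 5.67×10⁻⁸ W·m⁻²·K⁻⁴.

T ≈ 192 K

At equilibrium, absorbed power = emitted power.
Absorbing cross-section = πr² = 13.20 m²; emitting surface = 4πr² = 52.81 m² (ratio 4).
αS·A_cross = εσ·A_surf·T⁴  ⇒  T⁴ = αS/(ε·4σ).
T⁴ = 0.930·72.8/(0.22·4·5.67×10⁻⁸) = 1.357×10⁹ K⁴.
T = (1.357×10⁹)^(1/4).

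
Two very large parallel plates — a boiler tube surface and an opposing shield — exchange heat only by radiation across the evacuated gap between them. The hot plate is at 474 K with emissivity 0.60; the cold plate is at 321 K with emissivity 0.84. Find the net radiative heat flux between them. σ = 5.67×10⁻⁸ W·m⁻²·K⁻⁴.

For two infinite grey parallel plates, q = σ(T₁⁴ − T₂⁴)/(1/ε₁ + 1/ε₂ − 1).
T₁⁴ − T₂⁴ = 5.048×10¹⁰ − 1.062×10¹⁰ = 3.986×10¹⁰ K⁴.
1/ε₁ + 1/ε₂ − 1 = 1.667 + 1.190 − 1 = 1.857.
q = 5.67×10⁻⁸ × 3.986×10¹⁰ / 1.857.

q ≈ 1220 W/m²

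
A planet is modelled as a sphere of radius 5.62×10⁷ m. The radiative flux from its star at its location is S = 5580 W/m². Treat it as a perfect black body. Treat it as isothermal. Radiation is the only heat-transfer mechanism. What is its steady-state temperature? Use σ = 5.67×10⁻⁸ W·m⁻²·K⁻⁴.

T ≈ 396 K

At equilibrium, absorbed power = emitted power.
Absorbing cross-section = πr² = 9.923×10¹⁵ m²; emitting surface = 4πr² = 3.969×10¹⁶ m² (ratio 4).
S·A_cross = εσ·A_surf·T⁴  ⇒  T⁴ = S/(4σ).
T⁴ = 1.00·5580/(4·5.67×10⁻⁸) = 2.460×10¹⁰ K⁴.
T = (2.460×10¹⁰)^(1/4).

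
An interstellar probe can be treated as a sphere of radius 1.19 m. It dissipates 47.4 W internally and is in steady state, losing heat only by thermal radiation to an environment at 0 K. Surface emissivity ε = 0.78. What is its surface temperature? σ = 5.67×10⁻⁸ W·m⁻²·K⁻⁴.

Steady state: internal power = radiated power, P = εσA T⁴.
Radiating area A = 4πr² = 17.80 m².
T⁴ = P/(εσA) = 47.4/(0.78·5.67×10⁻⁸·17.80) = 6.023×10⁷ K⁴.
T = (6.023×10⁷)^(1/4).

T ≈ 88.1 K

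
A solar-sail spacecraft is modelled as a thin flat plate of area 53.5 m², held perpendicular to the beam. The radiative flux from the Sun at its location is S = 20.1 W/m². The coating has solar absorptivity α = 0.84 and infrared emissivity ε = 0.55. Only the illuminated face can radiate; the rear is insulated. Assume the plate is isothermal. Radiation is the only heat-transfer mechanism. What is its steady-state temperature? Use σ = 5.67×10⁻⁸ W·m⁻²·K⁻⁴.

T ≈ 153 K

At equilibrium, absorbed power = emitted power.
Absorbing cross-section = A = 53.50 m²; emitting surface = A = 53.50 m² (ratio 1).
αS·A_cross = εσ·A_surf·T⁴  ⇒  T⁴ = αS/(ε·1σ).
T⁴ = 0.840·20.1/(0.55·1·5.67×10⁻⁸) = 5.414×10⁸ K⁴.
T = (5.414×10⁸)^(1/4).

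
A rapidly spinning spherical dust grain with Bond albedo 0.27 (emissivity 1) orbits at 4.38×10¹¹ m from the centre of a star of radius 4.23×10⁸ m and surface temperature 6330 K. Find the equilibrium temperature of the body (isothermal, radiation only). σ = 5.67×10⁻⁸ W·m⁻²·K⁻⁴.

The star's surface emits σT_*⁴; at distance d the flux is S = σT_*⁴(R_*/d)².
S = 5.67×10⁻⁸·(6330)⁴·(4.23×10⁸/4.38×10¹¹)² = 84.90 W/m².
For an isothermal sphere T⁴ = (1−a)S/(4σ) = 2.733×10⁸ K⁴.

T ≈ 129 K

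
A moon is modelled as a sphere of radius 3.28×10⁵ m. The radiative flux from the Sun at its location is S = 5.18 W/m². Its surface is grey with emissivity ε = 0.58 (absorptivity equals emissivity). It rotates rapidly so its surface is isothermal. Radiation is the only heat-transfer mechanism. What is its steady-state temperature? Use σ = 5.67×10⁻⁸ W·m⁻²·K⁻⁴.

T ≈ 69.1 K

At equilibrium, absorbed power = emitted power.
Absorbing cross-section = πr² = 3.380×10¹¹ m²; emitting surface = 4πr² = 1.352×10¹² m² (ratio 4).
εS·A_cross = εσ·A_surf·T⁴  ⇒  T⁴ = S/(4σ)   (ε cancels).
T⁴ = 5.18/(4·5.67×10⁻⁸) = 2.284×10⁷ K⁴.
T = (2.284×10⁷)^(1/4).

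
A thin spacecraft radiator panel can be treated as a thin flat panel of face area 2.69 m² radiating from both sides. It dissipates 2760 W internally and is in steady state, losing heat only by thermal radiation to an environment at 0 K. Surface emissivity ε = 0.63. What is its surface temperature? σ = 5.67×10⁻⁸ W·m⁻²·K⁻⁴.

T ≈ 346 K

Steady state: internal power = radiated power, P = εσA T⁴.
Radiating area A = 2·2.69 = 5.380 m².
T⁴ = P/(εσA) = 2760/(0.63·5.67×10⁻⁸·5.380) = 1.436×10¹⁰ K⁴.
T = (1.436×10¹⁰)^(1/4).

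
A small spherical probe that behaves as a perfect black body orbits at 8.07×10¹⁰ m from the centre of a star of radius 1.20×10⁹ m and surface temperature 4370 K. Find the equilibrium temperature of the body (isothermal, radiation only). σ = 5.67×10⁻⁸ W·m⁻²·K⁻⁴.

T ≈ 377 K

The star's surface emits σT_*⁴; at distance d the flux is S = σT_*⁴(R_*/d)².
S = 5.67×10⁻⁸·(4370)⁴·(1.20×10⁹/8.07×10¹⁰)² = 4572 W/m².
For an isothermal sphere T⁴ = (1−a)S/(4σ) = 2.016×10¹⁰ K⁴.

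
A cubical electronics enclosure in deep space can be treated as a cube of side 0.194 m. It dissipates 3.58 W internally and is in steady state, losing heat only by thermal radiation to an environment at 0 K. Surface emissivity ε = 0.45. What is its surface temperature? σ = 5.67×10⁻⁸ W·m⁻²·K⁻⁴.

Steady state: internal power = radiated power, P = εσA T⁴.
Radiating area A = 6L² = 0.2258 m².
T⁴ = P/(εσA) = 3.58/(0.45·5.67×10⁻⁸·0.2258) = 6.213×10⁸ K⁴.
T = (6.213×10⁸)^(1/4).

T ≈ 158 K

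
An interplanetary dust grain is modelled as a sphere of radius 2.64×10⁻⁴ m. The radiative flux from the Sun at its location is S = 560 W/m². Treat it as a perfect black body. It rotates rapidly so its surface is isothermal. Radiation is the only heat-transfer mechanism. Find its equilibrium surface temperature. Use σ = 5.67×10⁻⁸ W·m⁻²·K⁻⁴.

T ≈ 223 K

At equilibrium, absorbed power = emitted power.
Absorbing cross-section = πr² = 2.190×10⁻⁷ m²; emitting surface = 4πr² = 8.758×10⁻⁷ m² (ratio 4).
S·A_cross = εσ·A_surf·T⁴  ⇒  T⁴ = S/(4σ).
T⁴ = 1.00·560/(4·5.67×10⁻⁸) = 2.469×10⁹ K⁴.
T = (2.469×10⁹)^(1/4).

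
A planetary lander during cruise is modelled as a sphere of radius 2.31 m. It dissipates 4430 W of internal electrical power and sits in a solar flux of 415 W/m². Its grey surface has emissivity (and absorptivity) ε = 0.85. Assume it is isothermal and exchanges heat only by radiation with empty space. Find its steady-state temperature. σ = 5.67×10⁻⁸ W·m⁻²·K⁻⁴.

At steady state, absorbed solar power + internal power = radiated power.
Absorbed: α·S·A_cross = 0.85·415·16.76 = 5913 W (cross-section πr²).
Total input = 5913 + 4430 = 10340 W.
Radiated: εσ·A_surf·T⁴ with A_surf = 4πr² = 67.06 m².
T⁴ = 10340/(0.85·5.67×10⁻⁸·67.06) = 3.201×10⁹ K⁴.

T ≈ 238 K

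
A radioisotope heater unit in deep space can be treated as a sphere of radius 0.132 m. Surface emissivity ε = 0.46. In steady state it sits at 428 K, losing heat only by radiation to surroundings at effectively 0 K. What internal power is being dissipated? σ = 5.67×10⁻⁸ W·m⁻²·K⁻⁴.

P ≈ 192 W

Steady state: P = εσA T⁴.
A = 4πr² = 0.2190 m²; T⁴ = (428)⁴ = 3.356×10¹⁰ K⁴.
P = 0.46 × 5.67×10⁻⁸ × 0.2190 × 3.356×10¹⁰.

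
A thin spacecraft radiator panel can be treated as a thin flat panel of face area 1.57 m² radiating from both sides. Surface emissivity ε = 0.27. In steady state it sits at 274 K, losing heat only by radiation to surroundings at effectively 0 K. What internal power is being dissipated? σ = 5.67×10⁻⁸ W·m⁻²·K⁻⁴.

Steady state: P = εσA T⁴.
A = 2·1.57 = 3.140 m²; T⁴ = (274)⁴ = 5.636×10⁹ K⁴.
P = 0.27 × 5.67×10⁻⁸ × 3.140 × 5.636×10⁹.

P ≈ 271 W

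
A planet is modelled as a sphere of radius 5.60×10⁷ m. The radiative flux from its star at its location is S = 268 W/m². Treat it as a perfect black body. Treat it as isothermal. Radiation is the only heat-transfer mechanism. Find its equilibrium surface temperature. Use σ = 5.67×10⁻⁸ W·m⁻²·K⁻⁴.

T ≈ 185 K

At equilibrium, absorbed power = emitted power.
Absorbing cross-section = πr² = 9.852×10¹⁵ m²; emitting surface = 4πr² = 3.941×10¹⁶ m² (ratio 4).
S·A_cross = εσ·A_surf·T⁴  ⇒  T⁴ = S/(4σ).
T⁴ = 1.00·268/(4·5.67×10⁻⁸) = 1.182×10⁹ K⁴.
T = (1.182×10⁹)^(1/4).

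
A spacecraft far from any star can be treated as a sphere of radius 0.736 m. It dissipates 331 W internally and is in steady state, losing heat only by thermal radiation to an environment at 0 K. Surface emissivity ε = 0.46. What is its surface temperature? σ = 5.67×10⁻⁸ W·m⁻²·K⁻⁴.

Steady state: internal power = radiated power, P = εσA T⁴.
Radiating area A = 4πr² = 6.807 m².
T⁴ = P/(εσA) = 331/(0.46·5.67×10⁻⁸·6.807) = 1.864×10⁹ K⁴.
T = (1.864×10⁹)^(1/4).

T ≈ 208 K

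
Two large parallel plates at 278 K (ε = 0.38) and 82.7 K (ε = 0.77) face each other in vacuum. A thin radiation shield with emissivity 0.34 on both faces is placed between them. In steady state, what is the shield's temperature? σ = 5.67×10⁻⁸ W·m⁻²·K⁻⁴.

T_s ≈ 224 K

In steady state the net flux on the hot side equals that on the cold side.
σ(T₁⁴−T_s⁴)/D₁ = σ(T_s⁴−T₂⁴)/D₂, with D₁ = 1/ε₁+1/ε_s−1 = 4.573, D₂ = 1/ε_s+1/ε₂−1 = 3.240.
Solve for T_s⁴: T_s⁴ = (D₂·T₁⁴ + D₁·T₂⁴)/(D₁+D₂) = 2.504×10⁹ K⁴.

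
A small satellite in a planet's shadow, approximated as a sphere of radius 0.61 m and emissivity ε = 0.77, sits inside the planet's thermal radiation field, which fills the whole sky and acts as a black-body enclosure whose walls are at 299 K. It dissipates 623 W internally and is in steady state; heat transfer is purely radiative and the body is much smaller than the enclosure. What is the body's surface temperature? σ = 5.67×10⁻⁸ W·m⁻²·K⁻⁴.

For a small grey body in a large enclosure, net radiated power = εσA(T⁴ − T_w⁴).
Steady state: P = εσA(T⁴ − T_w⁴) with A = 4πr² = 4.676 m².
T⁴ = P/(εσA) + T_w⁴ = 623/(0.77·5.67×10⁻⁸·4.676) + (299)⁴
    = 3.052×10⁹ + 7.993×10⁹ = 1.104×10¹⁰ K⁴.

T ≈ 324 K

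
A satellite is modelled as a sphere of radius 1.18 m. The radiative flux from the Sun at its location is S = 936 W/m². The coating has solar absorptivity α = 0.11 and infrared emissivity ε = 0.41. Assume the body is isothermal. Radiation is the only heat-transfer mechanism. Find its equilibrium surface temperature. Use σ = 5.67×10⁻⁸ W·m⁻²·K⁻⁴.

At equilibrium, absorbed power = emitted power.
Absorbing cross-section = πr² = 4.374 m²; emitting surface = 4πr² = 17.50 m² (ratio 4).
αS·A_cross = εσ·A_surf·T⁴  ⇒  T⁴ = αS/(ε·4σ).
T⁴ = 0.110·936/(0.41·4·5.67×10⁻⁸) = 1.107×10⁹ K⁴.
T = (1.107×10⁹)^(1/4).

T ≈ 182 K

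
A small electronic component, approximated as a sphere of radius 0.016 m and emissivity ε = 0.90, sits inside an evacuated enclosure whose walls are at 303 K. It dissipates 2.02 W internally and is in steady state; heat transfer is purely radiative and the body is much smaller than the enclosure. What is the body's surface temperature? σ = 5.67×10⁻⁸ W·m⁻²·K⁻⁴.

T ≈ 379 K

For a small grey body in a large enclosure, net radiated power = εσA(T⁴ − T_w⁴).
Steady state: P = εσA(T⁴ − T_w⁴) with A = 4πr² = 0.003217 m².
T⁴ = P/(εσA) + T_w⁴ = 2.02/(0.90·5.67×10⁻⁸·0.003217) + (303)⁴
    = 1.230×10¹⁰ + 8.429×10⁹ = 2.073×10¹⁰ K⁴.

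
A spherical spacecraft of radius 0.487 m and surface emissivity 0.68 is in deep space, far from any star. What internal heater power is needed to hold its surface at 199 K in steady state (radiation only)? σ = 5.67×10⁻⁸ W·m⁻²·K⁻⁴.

P = εσ·4πr²·T⁴.
4πr² = 2.980 m²; T⁴ = 1.568×10⁹ K⁴.
P = 0.68·5.67×10⁻⁸·2.980·1.568×10⁹.

P ≈ 180 W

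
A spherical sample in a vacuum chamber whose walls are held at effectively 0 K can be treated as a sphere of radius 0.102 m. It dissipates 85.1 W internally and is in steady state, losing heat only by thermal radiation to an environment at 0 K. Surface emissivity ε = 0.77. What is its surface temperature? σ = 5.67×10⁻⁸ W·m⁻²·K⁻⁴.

T ≈ 349 K

Steady state: internal power = radiated power, P = εσA T⁴.
Radiating area A = 4πr² = 0.1307 m².
T⁴ = P/(εσA) = 85.1/(0.77·5.67×10⁻⁸·0.1307) = 1.491×10¹⁰ K⁴.
T = (1.491×10¹⁰)^(1/4).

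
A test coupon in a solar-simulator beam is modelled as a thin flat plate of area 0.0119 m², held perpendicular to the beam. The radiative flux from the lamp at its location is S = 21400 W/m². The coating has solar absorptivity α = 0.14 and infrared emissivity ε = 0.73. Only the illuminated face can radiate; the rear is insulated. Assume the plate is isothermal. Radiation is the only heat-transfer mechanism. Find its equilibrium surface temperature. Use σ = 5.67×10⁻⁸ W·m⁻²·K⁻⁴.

At equilibrium, absorbed power = emitted power.
Absorbing cross-section = A = 0.01190 m²; emitting surface = A = 0.01190 m² (ratio 1).
αS·A_cross = εσ·A_surf·T⁴  ⇒  T⁴ = αS/(ε·1σ).
T⁴ = 0.140·21400/(0.73·1·5.67×10⁻⁸) = 7.238×10¹⁰ K⁴.
T = (7.238×10¹⁰)^(1/4).

T ≈ 519 K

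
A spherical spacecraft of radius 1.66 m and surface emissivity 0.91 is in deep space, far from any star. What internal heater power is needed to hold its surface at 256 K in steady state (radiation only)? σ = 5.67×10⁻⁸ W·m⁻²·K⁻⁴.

P = εσ·4πr²·T⁴.
4πr² = 34.63 m²; T⁴ = 4.295×10⁹ K⁴.
P = 0.91·5.67×10⁻⁸·34.63·4.295×10⁹.

P ≈ 7670 W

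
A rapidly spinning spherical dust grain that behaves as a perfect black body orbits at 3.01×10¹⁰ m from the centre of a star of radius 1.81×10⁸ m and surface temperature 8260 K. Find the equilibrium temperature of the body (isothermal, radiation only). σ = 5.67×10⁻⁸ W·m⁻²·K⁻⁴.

The star's surface emits σT_*⁴; at distance d the flux is S = σT_*⁴(R_*/d)².
S = 5.67×10⁻⁸·(8260)⁴·(1.81×10⁸/3.01×10¹⁰)² = 9544 W/m².
For an isothermal sphere T⁴ = (1−a)S/(4σ) = 4.208×10¹⁰ K⁴.

T ≈ 453 K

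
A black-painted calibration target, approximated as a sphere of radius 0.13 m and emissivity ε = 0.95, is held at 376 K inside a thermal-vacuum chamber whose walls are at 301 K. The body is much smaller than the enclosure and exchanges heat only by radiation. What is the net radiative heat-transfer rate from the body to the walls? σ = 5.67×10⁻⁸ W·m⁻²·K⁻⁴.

For a small grey body in a large enclosure: P_net = εσA(T_body⁴ − T_wall⁴).
A = 4πr² = 0.2124 m²; T_body⁴ − T_wall⁴ = 1.999×10¹⁰ − 8.209×10⁹ = 1.178×10¹⁰ K⁴.
|P_net| = 0.95·5.67×10⁻⁸·0.2124·1.178×10¹⁰.

P_net ≈ 135 W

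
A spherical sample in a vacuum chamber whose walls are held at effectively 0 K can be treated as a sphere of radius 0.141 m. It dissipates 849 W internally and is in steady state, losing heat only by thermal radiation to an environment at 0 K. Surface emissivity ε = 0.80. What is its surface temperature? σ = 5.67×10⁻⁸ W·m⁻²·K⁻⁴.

Steady state: internal power = radiated power, P = εσA T⁴.
Radiating area A = 4πr² = 0.2498 m².
T⁴ = P/(εσA) = 849/(0.80·5.67×10⁻⁸·0.2498) = 7.492×10¹⁰ K⁴.
T = (7.492×10¹⁰)^(1/4).

T ≈ 523 K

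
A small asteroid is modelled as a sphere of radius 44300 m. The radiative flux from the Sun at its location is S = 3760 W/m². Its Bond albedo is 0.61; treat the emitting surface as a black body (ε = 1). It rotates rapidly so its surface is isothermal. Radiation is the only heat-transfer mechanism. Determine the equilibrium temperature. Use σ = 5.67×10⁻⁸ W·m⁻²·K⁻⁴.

T ≈ 284 K

At equilibrium, absorbed power = emitted power.
Absorbing cross-section = πr² = 6.165×10⁹ m²; emitting surface = 4πr² = 2.466×10¹⁰ m² (ratio 4).
(1−a)S·A_cross = εσ·A_surf·T⁴  ⇒  T⁴ = (1−a)S/(4σ).
T⁴ = 0.390·3760/(4·5.67×10⁻⁸) = 6.466×10⁹ K⁴.
T = (6.466×10⁹)^(1/4).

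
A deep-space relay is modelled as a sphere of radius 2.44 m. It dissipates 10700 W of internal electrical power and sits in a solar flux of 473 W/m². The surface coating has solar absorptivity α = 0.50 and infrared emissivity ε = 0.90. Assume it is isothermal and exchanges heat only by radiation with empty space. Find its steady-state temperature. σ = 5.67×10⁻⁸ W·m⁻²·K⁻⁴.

T ≈ 251 K

At steady state, absorbed solar power + internal power = radiated power.
Absorbed: α·S·A_cross = 0.50·473·18.70 = 4423 W (cross-section πr²).
Total input = 4423 + 10700 = 15120 W.
Radiated: εσ·A_surf·T⁴ with A_surf = 4πr² = 74.82 m².
T⁴ = 15120/(0.90·5.67×10⁻⁸·74.82) = 3.961×10⁹ K⁴.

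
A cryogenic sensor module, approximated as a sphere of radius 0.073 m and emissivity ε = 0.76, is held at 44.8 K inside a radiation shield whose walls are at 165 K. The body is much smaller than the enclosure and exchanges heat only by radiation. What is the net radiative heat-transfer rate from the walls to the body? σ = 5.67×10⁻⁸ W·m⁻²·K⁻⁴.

For a small grey body in a large enclosure: P_net = εσA(T_body⁴ − T_wall⁴).
A = 4πr² = 0.06697 m²; T_body⁴ − T_wall⁴ = 4.028×10⁶ − 7.412×10⁸ = -7.372×10⁸ K⁴.
|P_net| = 0.76·5.67×10⁻⁸·0.06697·7.372×10⁸.

P_net ≈ 2.13 W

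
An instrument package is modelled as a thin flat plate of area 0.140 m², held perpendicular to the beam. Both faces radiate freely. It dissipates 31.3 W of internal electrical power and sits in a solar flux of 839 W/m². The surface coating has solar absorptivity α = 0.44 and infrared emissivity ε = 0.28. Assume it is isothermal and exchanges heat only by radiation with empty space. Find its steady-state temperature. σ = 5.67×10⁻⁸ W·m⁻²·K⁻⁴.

At steady state, absorbed solar power + internal power = radiated power.
Absorbed: α·S·A_cross = 0.44·839·0.1400 = 51.68 W (cross-section A).
Total input = 51.68 + 31.3 = 82.98 W.
Radiated: εσ·A_surf·T⁴ with A_surf = 2A = 0.2800 m².
T⁴ = 82.98/(0.28·5.67×10⁻⁸·0.2800) = 1.867×10¹⁰ K⁴.

T ≈ 370 K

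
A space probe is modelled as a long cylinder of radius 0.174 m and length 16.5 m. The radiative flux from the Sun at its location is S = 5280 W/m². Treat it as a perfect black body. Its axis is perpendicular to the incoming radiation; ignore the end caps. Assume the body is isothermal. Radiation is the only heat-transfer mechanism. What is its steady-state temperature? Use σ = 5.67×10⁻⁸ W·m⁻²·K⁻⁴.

At equilibrium, absorbed power = emitted power.
Absorbing cross-section = 2rL = 5.742 m²; emitting surface = 2πrL = 18.04 m² (ratio π).
S·A_cross = εσ·A_surf·T⁴  ⇒  T⁴ = S/(πσ).
T⁴ = 1.00·5280/(π·5.67×10⁻⁸) = 2.964×10¹⁰ K⁴.
T = (2.964×10¹⁰)^(1/4).

T ≈ 415 K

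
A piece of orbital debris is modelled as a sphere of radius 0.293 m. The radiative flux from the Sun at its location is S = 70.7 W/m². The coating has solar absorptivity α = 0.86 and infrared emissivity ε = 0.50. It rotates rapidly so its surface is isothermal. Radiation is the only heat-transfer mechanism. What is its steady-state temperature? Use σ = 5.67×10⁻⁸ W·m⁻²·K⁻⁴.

At equilibrium, absorbed power = emitted power.
Absorbing cross-section = πr² = 0.2697 m²; emitting surface = 4πr² = 1.079 m² (ratio 4).
αS·A_cross = εσ·A_surf·T⁴  ⇒  T⁴ = αS/(ε·4σ).
T⁴ = 0.860·70.7/(0.50·4·5.67×10⁻⁸) = 5.362×10⁸ K⁴.
T = (5.362×10⁸)^(1/4).

T ≈ 152 K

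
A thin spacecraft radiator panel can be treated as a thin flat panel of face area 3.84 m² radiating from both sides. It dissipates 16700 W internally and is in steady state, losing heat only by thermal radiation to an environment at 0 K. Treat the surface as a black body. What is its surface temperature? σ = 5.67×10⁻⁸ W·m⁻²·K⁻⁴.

T ≈ 443 K

Steady state: internal power = radiated power, P = εσA T⁴.
Radiating area A = 2·3.84 = 7.680 m².
T⁴ = P/(εσA) = 16700/(1.0·5.67×10⁻⁸·7.680) = 3.835×10¹⁰ K⁴.
T = (3.835×10¹⁰)^(1/4).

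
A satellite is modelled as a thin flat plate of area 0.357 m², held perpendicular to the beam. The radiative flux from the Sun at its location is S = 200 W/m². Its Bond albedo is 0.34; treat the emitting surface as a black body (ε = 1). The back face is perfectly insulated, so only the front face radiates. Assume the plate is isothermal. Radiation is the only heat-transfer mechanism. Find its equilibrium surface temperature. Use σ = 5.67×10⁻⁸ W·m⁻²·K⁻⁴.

T ≈ 220 K

At equilibrium, absorbed power = emitted power.
Absorbing cross-section = A = 0.3570 m²; emitting surface = A = 0.3570 m² (ratio 1).
(1−a)S·A_cross = εσ·A_surf·T⁴  ⇒  T⁴ = (1−a)S/(1σ).
T⁴ = 0.660·200/(1·5.67×10⁻⁸) = 2.328×10⁹ K⁴.
T = (2.328×10⁹)^(1/4).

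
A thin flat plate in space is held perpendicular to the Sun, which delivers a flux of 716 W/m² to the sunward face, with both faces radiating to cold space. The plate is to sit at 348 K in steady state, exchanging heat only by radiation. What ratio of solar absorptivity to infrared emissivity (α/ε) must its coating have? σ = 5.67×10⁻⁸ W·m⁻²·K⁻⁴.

Balance: αS·A = εσ·2A·T⁴ ⇒ α/ε = 2σT⁴/S.
α/ε = 2·5.67×10⁻⁸·(348)⁴/716 = 2·5.67×10⁻⁸·1.467×10¹⁰/716.

α/ε ≈ 2.32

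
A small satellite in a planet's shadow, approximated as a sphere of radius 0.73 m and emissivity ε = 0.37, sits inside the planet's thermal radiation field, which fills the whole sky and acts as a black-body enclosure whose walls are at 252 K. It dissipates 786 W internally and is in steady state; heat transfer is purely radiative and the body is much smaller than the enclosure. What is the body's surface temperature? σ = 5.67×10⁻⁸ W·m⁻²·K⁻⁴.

For a small grey body in a large enclosure, net radiated power = εσA(T⁴ − T_w⁴).
Steady state: P = εσA(T⁴ − T_w⁴) with A = 4πr² = 6.697 m².
T⁴ = P/(εσA) + T_w⁴ = 786/(0.37·5.67×10⁻⁸·6.697) + (252)⁴
    = 5.595×10⁹ + 4.033×10⁹ = 9.628×10⁹ K⁴.

T ≈ 313 K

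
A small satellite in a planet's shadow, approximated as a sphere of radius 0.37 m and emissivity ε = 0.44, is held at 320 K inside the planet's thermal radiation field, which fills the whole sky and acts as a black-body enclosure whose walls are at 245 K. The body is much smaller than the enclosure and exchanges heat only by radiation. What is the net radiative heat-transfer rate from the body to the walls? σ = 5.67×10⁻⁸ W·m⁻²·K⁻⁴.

For a small grey body in a large enclosure: P_net = εσA(T_body⁴ − T_wall⁴).
A = 4πr² = 1.720 m²; T_body⁴ − T_wall⁴ = 1.049×10¹⁰ − 3.603×10⁹ = 6.883×10⁹ K⁴.
|P_net| = 0.44·5.67×10⁻⁸·1.720·6.883×10⁹.

P_net ≈ 295 W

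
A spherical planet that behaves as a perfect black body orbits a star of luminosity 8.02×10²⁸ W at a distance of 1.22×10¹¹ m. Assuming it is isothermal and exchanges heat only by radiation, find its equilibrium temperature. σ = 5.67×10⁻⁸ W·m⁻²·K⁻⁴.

T ≈ 1170 K

First find the stellar flux at distance d: S = L/(4πd²) = 8.02×10²⁸/(4π·(1.22×10¹¹)²) = 4.288×10⁵ W/m².
For an isothermal sphere, absorbed (1−a)S·πr² = emitted σ·4πr²·T⁴, so T⁴ = (1−a)S/(4σ).
T⁴ = 1.00·4.288×10⁵/(4·5.67×10⁻⁸) = 1.891×10¹² K⁴.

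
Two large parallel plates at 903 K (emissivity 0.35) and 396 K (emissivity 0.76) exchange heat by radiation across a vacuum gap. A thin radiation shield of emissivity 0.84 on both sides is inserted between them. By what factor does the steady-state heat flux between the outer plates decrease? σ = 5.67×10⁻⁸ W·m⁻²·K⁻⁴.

factor ≈ 1.44

Without shield: q₀ = σΔ(T⁴)/(1/ε₁+1/ε₂−1) with denominator 3.173.
With shield the two gaps are in series; the resistances add: (1/ε₁+1/ε_s−1)+(1/ε_s+1/ε₂−1) = 3.048+1.506 = 4.554.
Heat-flux ratio q₀/q = 4.554/3.173.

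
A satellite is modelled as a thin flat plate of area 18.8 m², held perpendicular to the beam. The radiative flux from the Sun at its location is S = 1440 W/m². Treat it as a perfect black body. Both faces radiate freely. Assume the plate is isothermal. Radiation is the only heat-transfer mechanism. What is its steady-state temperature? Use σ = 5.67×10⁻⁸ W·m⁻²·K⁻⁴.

T ≈ 336 K

At equilibrium, absorbed power = emitted power.
Absorbing cross-section = A = 18.80 m²; emitting surface = 2A = 37.60 m² (ratio 2).
S·A_cross = εσ·A_surf·T⁴  ⇒  T⁴ = S/(2σ).
T⁴ = 1.00·1440/(2·5.67×10⁻⁸) = 1.270×10¹⁰ K⁴.
T = (1.270×10¹⁰)^(1/4).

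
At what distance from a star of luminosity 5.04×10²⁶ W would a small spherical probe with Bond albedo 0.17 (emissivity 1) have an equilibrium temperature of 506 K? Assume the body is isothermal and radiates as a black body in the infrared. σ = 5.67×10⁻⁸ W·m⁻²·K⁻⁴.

d ≈ 4.73×10¹⁰ m

For an isothermal black-emitting sphere, (1−a)S·πr² = σ·4πr²·T⁴ ⇒ S = 4σT⁴/(1−a).
S = 4·5.67×10⁻⁸·(506)⁴/0.830 = 17910 W/m².
Flux falls as S = L/(4πd²), so d = √(L/(4πS)) = √(5.04×10²⁶/(4π·17910)).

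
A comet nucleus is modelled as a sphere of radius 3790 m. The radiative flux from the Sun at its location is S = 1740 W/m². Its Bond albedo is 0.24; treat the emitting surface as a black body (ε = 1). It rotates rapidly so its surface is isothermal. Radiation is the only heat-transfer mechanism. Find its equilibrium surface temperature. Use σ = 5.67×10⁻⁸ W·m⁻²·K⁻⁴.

T ≈ 276 K

At equilibrium, absorbed power = emitted power.
Absorbing cross-section = πr² = 4.513×10⁷ m²; emitting surface = 4πr² = 1.805×10⁸ m² (ratio 4).
(1−a)S·A_cross = εσ·A_surf·T⁴  ⇒  T⁴ = (1−a)S/(4σ).
T⁴ = 0.760·1740/(4·5.67×10⁻⁸) = 5.831×10⁹ K⁴.
T = (5.831×10⁹)^(1/4).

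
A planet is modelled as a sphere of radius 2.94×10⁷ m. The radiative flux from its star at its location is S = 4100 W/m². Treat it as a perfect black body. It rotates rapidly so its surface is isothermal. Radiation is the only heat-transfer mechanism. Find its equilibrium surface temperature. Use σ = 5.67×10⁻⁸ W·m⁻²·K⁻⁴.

T ≈ 367 K

At equilibrium, absorbed power = emitted power.
Absorbing cross-section = πr² = 2.715×10¹⁵ m²; emitting surface = 4πr² = 1.086×10¹⁶ m² (ratio 4).
S·A_cross = εσ·A_surf·T⁴  ⇒  T⁴ = S/(4σ).
T⁴ = 1.00·4100/(4·5.67×10⁻⁸) = 1.808×10¹⁰ K⁴.
T = (1.808×10¹⁰)^(1/4).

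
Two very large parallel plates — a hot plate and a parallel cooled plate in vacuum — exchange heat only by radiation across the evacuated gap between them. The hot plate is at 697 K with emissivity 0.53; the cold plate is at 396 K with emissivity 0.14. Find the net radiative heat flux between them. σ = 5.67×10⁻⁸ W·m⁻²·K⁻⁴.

For two infinite grey parallel plates, q = σ(T₁⁴ − T₂⁴)/(1/ε₁ + 1/ε₂ − 1).
T₁⁴ − T₂⁴ = 2.360×10¹¹ − 2.459×10¹⁰ = 2.114×10¹¹ K⁴.
1/ε₁ + 1/ε₂ − 1 = 1.887 + 7.143 − 1 = 8.030.
q = 5.67×10⁻⁸ × 2.114×10¹¹ / 8.030.

q ≈ 1490 W/m²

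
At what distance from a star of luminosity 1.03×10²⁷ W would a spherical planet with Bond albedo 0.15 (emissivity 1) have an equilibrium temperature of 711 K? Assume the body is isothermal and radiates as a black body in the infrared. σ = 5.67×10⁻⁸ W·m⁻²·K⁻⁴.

d ≈ 3.47×10¹⁰ m

For an isothermal black-emitting sphere, (1−a)S·πr² = σ·4πr²·T⁴ ⇒ S = 4σT⁴/(1−a).
S = 4·5.67×10⁻⁸·(711)⁴/0.850 = 68190 W/m².
Flux falls as S = L/(4πd²), so d = √(L/(4πS)) = √(1.03×10²⁷/(4π·68190)).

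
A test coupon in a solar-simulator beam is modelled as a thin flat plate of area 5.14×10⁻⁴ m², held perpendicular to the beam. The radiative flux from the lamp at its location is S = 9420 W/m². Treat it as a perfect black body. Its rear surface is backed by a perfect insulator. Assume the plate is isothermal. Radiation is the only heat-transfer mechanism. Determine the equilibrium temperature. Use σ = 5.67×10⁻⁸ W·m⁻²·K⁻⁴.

At equilibrium, absorbed power = emitted power.
Absorbing cross-section = A = 5.140×10⁻⁴ m²; emitting surface = A = 5.140×10⁻⁴ m² (ratio 1).
S·A_cross = εσ·A_surf·T⁴  ⇒  T⁴ = S/(1σ).
T⁴ = 1.00·9420/(1·5.67×10⁻⁸) = 1.661×10¹¹ K⁴.
T = (1.661×10¹¹)^(1/4).

T ≈ 638 K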